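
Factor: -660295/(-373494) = 2^(-1) * 3^(-1) * 5^1 * 11^(-1) * 5659^(-1) * 132059^1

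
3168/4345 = 288/395 ≈ 0.729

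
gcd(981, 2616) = 327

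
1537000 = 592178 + 944822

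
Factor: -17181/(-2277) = 11^(-1)*83^1 = 83/11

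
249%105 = 39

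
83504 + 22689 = 106193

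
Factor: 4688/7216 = 11^(-1)*41^(-1)*293^1 = 293/451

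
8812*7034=61983608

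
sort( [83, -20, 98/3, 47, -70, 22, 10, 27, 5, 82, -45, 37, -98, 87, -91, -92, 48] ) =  [-98, -92, -91, -70, -45, -20, 5, 10, 22, 27, 98/3, 37, 47, 48, 82, 83, 87] 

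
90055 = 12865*7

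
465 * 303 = 140895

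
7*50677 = 354739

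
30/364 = 15/182 ≈ 0.0824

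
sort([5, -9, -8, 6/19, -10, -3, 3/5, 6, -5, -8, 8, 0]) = [-10, -9, -8, -8, -5, -3, 0, 6/19, 3/5, 5, 6, 8]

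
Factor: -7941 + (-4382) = -1*12323^1 = -12323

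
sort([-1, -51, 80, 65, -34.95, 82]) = [-51, -34.95, -1, 65, 80, 82]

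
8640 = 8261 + 379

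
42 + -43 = -1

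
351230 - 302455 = 48775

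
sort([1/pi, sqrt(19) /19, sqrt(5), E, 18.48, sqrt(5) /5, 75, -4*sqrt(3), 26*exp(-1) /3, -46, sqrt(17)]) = [-46, -4*sqrt(3), sqrt(19) /19, 1/pi, sqrt(5) /5, sqrt(5), E, 26*exp(-1) /3, sqrt(17), 18.48, 75]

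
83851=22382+61469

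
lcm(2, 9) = 18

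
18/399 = 6/133 ≈ 0.0451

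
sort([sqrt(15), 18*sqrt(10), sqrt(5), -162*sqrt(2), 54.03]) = [-162*sqrt(2), sqrt(5), sqrt(15), 54.03, 18*sqrt(10)]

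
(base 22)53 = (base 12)95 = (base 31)3k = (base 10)113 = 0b1110001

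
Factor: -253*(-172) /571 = 2^2*11^1*23^1*43^1*571^(-1) = 43516/571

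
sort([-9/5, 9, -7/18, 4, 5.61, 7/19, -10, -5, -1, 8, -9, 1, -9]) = [-10, -9, -9, -5, -9/5, -1, -7/18, 7/19, 1, 4, 5.61, 8, 9]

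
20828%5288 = 4964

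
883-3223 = -2340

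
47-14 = 33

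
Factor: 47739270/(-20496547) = -1*2^1*3^1*5^1*283^1*463^(-1)*5623^1*44269^(-1)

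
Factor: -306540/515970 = -1 * 2^1 * 3^(-2) * 7^(-2) * 131^1 = -262/441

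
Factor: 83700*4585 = 2^2*3^3*5^3*7^1*31^1*131^1 = 383764500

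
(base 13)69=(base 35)2h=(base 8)127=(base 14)63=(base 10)87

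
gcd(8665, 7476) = 1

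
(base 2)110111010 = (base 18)16a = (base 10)442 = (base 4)12322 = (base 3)121101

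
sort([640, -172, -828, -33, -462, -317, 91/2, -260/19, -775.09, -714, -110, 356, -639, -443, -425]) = [-828, -775.09, -714, -639, -462, -443, -425, -317, -172, -110, -33, -260/19, 91/2, 356, 640]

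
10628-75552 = -64924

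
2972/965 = 3 + 77/965 ≈ 3.08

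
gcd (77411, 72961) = 1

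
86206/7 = 12315 + 1/7 ≈ 12315.14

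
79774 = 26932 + 52842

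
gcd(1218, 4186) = 14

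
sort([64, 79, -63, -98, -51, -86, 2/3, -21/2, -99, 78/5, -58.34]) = [-99, -98, -86, -63, -58.34, -51, -21/2, 2/3, 78/5, 64, 79]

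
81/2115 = 9/235 ≈ 0.0383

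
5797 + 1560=7357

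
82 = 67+15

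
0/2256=0=0.00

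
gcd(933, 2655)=3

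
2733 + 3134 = 5867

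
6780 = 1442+5338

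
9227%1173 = 1016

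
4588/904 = 5 + 17/226 ≈ 5.08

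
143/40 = 3 + 23/40 ≈ 3.58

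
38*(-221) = -8398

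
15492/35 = 442 + 22/35 ≈ 442.63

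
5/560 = 1/112 ≈ 0.00893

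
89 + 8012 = 8101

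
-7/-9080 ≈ 0.000771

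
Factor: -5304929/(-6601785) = 3^(-1) * 5^(-1) * 7^1 * 53^1 * 79^1 * 103^(-1) * 181^1 * 4273^(-1)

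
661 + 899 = 1560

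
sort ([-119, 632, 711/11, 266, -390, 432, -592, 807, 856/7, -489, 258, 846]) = [-592, -489, -390, -119, 711/11, 856/7, 258, 266, 432, 632, 807, 846]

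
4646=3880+766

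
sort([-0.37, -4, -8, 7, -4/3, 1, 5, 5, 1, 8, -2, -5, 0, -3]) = [-8, -5, -4, -3, -2, -4/3, -0.37, 0, 1, 1, 5, 5, 7, 8]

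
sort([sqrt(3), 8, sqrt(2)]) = [sqrt(2), sqrt(3), 8]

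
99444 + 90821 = 190265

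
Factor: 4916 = 2^2*1229^1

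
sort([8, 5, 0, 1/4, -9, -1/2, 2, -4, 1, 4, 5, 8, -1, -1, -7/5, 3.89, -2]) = [-9, -4, -2, -7/5, -1, -1, -1/2, 0, 1/4, 1, 2, 3.89, 4, 5, 5, 8, 8]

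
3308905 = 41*80705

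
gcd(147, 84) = 21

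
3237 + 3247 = 6484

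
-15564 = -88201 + 72637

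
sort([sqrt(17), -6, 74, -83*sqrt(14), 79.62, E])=[-83*sqrt(14), -6, E, sqrt(17), 74, 79.62]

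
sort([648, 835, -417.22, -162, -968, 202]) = [-968, -417.22, -162, 202, 648, 835]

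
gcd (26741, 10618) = 1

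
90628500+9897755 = 100526255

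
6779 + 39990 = 46769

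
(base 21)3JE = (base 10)1736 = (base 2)11011001000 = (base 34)1H2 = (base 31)1P0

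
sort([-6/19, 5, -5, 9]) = [-5, -6/19, 5, 9]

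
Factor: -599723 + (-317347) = -1 * 2^1 * 3^1 * 5^1 * 7^1 * 11^1 * 397^1 = -917070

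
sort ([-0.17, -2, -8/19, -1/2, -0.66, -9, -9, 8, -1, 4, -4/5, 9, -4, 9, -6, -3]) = [-9, -9, -6, -4, -3, -2, -1, -4/5, -0.66, -1/2, -8/19, -0.17, 4, 8, 9, 9]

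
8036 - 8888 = -852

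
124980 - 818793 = -693813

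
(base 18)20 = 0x24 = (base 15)26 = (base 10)36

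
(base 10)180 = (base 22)84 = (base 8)264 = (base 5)1210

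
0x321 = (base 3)1002200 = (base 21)1h3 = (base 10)801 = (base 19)243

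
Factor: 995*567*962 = 2^1*3^4*5^1*7^1*13^1*37^1*199^1 = 542726730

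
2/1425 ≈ 0.00140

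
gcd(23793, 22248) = 309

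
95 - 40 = 55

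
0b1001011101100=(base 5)123334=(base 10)4844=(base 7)20060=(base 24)89k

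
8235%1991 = 271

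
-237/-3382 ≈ 0.0701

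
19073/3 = 6357+2/3 ≈ 6357.67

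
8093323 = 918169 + 7175154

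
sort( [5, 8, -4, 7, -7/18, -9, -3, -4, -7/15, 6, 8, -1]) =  [-9, -4, -4, -3, -1, -7/15, -7/18, 5, 6, 7, 8, 8]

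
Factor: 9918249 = 3^1*11^2*89^1*307^1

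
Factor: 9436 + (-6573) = 7^1*409^1 = 2863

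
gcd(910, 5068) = 14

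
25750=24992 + 758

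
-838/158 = -5 - 24/79 ≈ -5.30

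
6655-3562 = 3093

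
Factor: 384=2^7*3^1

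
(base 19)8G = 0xA8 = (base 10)168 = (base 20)88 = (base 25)6I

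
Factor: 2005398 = 2^1 * 3^4 * 12379^1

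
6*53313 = 319878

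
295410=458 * 645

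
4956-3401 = 1555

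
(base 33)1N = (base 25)26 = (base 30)1Q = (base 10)56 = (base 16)38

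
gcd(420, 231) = 21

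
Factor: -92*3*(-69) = 2^2*3^2*23^2 = 19044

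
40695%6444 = 2031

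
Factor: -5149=-1*19^1*271^1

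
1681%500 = 181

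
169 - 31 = 138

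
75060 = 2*37530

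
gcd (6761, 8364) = 1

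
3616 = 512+3104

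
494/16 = 247/8 ≈ 30.88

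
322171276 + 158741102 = 480912378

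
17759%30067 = 17759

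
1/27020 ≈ 0.0000370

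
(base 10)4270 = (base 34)3nk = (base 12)257a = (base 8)10256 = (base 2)1000010101110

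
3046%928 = 262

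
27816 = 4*6954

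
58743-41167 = 17576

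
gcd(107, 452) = 1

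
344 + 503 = 847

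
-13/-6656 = 1/512 ≈ 0.00195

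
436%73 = 71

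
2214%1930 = 284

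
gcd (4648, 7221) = 83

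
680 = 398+282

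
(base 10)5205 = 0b1010001010101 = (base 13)24a5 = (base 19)e7i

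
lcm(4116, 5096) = 107016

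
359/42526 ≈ 0.00844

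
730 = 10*73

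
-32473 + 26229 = -6244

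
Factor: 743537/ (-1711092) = -1*2^ (-2)*3^ (-1)*53^1*14029^1*142591^ (-1)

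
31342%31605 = 31342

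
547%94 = 77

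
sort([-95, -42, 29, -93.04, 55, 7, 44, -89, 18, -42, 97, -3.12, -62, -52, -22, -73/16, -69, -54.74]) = [-95, -93.04, -89, -69, -62, -54.74, -52, -42, -42, -22, -73/16, -3.12, 7, 18, 29, 44, 55, 97]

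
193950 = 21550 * 9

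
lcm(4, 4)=4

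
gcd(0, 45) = 45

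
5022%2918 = 2104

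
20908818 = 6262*3339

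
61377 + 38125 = 99502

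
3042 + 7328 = 10370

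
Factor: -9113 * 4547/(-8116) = 2^(-2) * 13^1 * 701^1 * 2029^(-1) * 4547^1 = 41436811/8116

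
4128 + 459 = 4587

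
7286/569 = 12 + 458/569 ≈ 12.80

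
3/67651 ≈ 0.0000443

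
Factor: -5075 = -1*5^2*7^1*29^1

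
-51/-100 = 0.51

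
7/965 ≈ 0.00725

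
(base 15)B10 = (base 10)2490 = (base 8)4672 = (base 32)2DQ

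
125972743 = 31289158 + 94683585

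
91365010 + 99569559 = 190934569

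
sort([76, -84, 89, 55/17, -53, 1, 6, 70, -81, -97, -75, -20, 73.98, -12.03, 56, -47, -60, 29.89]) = [-97, -84, -81, -75, -60, -53, -47, -20, -12.03, 1, 55/17, 6, 29.89, 56, 70, 73.98, 76, 89]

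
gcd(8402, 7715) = 1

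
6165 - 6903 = -738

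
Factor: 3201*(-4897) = -1*3^1*11^1*59^1*83^1*97^1 = -15675297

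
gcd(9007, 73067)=1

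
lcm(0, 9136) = 0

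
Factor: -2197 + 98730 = 37^1*2609^1 = 96533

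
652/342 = 326/171 ≈ 1.91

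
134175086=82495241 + 51679845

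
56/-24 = -7/3 ≈ -2.33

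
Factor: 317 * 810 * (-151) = -1 * 2^1 * 3^4 * 5^1 * 151^1 * 317^1 = -38772270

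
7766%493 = 371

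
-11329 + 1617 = -9712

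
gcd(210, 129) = 3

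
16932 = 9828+7104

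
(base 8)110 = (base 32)28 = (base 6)200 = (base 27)2i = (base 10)72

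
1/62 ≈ 0.0161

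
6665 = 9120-2455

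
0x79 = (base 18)6d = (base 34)3j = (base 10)121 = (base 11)100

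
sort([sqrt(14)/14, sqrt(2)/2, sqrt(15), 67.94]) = [sqrt(14)/14, sqrt(2)/2, sqrt(15), 67.94]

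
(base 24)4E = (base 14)7C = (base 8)156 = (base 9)132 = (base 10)110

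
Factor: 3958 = 2^1*1979^1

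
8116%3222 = 1672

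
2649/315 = 8 + 43/105 ≈ 8.41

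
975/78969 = 325/26323 ≈ 0.0123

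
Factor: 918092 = 2^2*7^1*32789^1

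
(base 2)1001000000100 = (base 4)1020010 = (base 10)4612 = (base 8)11004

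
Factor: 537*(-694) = -1*2^1*3^1*179^1*347^1 = -372678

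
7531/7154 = 1+377/7154 ≈ 1.05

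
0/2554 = 0 = 0.00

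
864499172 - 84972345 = 779526827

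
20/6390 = 2/639 ≈ 0.00313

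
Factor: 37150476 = 2^2*3^1*11^1*431^1*653^1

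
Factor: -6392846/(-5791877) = 2^1*7^(-1)*13^(-1)*47^2*1447^1*63647^(-1)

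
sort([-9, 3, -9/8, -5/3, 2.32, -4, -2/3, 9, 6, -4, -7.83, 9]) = [-9, -7.83, -4, -4, -5/3, -9/8, -2/3, 2.32, 3, 6, 9, 9]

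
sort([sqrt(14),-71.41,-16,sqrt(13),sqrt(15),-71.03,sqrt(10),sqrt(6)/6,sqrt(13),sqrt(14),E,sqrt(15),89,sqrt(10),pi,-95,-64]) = [-95,-71.41,-71.03,-64,-16,sqrt(6)/6,E,pi,sqrt(10),sqrt(10),sqrt(13),sqrt(13),sqrt(14),sqrt(14),sqrt(15),sqrt(15),89]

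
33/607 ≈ 0.0544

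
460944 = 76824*6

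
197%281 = 197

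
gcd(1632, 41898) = 6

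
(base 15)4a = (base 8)106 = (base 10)70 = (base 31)28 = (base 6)154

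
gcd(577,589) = 1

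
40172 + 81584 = 121756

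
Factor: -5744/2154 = -1*2^3*3^(-1) = -8/3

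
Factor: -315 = -1*3^2*5^1*7^1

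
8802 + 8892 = 17694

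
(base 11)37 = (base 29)1b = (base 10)40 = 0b101000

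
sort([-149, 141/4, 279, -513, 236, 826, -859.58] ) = [-859.58, -513, -149, 141/4, 236, 279, 826] 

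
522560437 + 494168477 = 1016728914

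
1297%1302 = 1297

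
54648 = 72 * 759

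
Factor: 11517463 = 11517463^1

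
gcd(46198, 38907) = 1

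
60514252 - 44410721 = 16103531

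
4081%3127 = 954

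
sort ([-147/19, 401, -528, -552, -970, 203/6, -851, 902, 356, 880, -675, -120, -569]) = [-970, -851, -675, -569, -552, -528, -120, -147/19, 203/6, 356, 401, 880, 902]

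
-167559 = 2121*(-79)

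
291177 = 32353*9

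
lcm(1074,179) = 1074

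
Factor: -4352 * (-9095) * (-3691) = -1 * 2^8 * 5^1 * 17^2 * 107^1 * 3691^1 = -146095095040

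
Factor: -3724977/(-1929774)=2^(-1)*7^(-1)*11^(-1)*4177^(-1)*1241659^1=1241659/643258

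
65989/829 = 79+498/829 ≈ 79.60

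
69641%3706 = 2933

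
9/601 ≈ 0.0150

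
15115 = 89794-74679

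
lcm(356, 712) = 712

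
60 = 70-10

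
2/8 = 1/4 = 0.25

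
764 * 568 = 433952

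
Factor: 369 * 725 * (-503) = -1 * 3^2 * 5^2 * 29^1 * 41^1 * 503^1 = -134565075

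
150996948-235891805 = -84894857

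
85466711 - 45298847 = 40167864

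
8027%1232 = 635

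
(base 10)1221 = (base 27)1i6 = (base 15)566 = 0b10011000101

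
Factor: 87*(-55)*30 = -1*2^1*3^2*5^2*11^1*29^1 = -143550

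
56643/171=18881/57 ≈ 331.25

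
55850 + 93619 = 149469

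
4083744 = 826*4944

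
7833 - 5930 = 1903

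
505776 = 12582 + 493194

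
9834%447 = 0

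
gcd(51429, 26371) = 1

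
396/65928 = 33/5494 ≈ 0.00601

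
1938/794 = 2 + 175/397≈2.44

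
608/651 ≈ 0.934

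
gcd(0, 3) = 3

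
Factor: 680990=2^1 * 5^1 * 68099^1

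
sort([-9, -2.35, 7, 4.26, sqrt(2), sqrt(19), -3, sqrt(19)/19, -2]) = [-9, -3, -2.35, -2, sqrt(19)/19, sqrt(2), 4.26, sqrt(19), 7]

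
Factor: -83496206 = -1*2^1*31^1*79^1*17047^1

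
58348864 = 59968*973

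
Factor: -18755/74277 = -1*3^(-4)*5^1*7^(-1)*11^2*31^1*131^(-1)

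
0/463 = 0 = 0.00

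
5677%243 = 88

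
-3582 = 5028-8610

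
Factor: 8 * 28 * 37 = 2^5 * 7^1 * 37^1 = 8288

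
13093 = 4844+8249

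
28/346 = 14/173 ≈ 0.0809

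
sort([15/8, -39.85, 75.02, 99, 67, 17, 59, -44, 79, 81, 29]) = [-44, -39.85, 15/8, 17, 29, 59, 67, 75.02, 79, 81, 99]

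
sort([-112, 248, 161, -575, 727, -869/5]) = [-575, -869/5, -112, 161, 248, 727]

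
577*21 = 12117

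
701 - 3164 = -2463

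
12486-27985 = -15499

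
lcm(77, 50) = 3850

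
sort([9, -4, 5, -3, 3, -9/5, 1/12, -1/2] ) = [-4, -3, -9/5, -1/2, 1/12, 3, 5, 9] 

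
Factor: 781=11^1*71^1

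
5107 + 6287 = 11394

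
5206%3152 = 2054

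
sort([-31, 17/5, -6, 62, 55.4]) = [-31, -6, 17/5, 55.4, 62]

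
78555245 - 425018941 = -346463696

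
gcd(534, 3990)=6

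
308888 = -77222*(-4)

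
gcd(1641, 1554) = 3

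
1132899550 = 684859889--448039661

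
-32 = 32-64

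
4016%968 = 144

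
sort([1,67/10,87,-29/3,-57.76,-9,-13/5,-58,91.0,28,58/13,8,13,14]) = [-58,-57.76,-29/3,-9,-13/5,1,58/13,67/10,8,13,14,28,87,91.0]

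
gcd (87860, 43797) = 1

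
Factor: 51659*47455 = 5^1*9491^1*51659^1 = 2451477845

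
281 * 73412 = 20628772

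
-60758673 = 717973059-778731732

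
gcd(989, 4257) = 43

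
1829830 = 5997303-4167473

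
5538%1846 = 0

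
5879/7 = 839 + 6/7≈839.86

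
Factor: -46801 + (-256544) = -1 * 3^4 * 5^1 * 7^1 * 107^1 = -303345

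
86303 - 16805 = 69498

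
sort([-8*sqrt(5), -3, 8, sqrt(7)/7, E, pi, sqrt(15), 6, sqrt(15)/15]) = [-8*sqrt(5), -3, sqrt(15)/15, sqrt(7)/7, E, pi, sqrt(15), 6, 8]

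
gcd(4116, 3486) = 42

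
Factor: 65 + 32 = 97^1 = 97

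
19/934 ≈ 0.0203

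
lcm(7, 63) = 63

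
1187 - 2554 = -1367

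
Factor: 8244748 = 2^2*2061187^1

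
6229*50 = 311450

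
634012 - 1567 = 632445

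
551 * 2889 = 1591839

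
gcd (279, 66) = 3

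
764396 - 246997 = 517399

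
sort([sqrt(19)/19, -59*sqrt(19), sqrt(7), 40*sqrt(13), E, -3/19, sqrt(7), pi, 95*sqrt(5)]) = [-59*sqrt(19), -3/19, sqrt(19)/19, sqrt(7), sqrt(7), E, pi, 40*sqrt(13), 95*sqrt(5)]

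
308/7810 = 14/355 ≈ 0.0394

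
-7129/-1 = 7129 = 7129.00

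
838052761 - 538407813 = 299644948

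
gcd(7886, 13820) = 2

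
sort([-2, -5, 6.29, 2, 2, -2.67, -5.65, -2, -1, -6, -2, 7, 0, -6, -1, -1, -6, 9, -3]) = [-6, -6, -6, -5.65, -5, -3, -2.67, -2, -2, -2, -1, -1, -1, 0, 2, 2, 6.29, 7, 9]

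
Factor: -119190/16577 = -1 * 2^1 * 3^1 * 5^1 * 11^(-2) * 29^1 = -870/121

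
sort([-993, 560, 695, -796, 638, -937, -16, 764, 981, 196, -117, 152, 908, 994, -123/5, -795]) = [-993, -937, -796, -795, -117, -123/5, -16, 152, 196, 560, 638, 695, 764, 908, 981, 994]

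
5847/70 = 83+37/70 ≈ 83.53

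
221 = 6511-6290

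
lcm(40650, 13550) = 40650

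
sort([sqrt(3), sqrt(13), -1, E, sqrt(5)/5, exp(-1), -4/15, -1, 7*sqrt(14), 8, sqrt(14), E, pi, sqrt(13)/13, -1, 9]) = [-1, -1, -1, -4/15, sqrt(13)/13, exp(-1), sqrt(5)/5, sqrt(3), E, E, pi, sqrt(13), sqrt(14), 8, 9, 7*sqrt(14)]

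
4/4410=2/2205≈0.000907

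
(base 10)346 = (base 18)114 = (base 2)101011010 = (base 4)11122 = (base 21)ga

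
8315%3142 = 2031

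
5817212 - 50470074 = -44652862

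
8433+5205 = 13638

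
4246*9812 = 41661752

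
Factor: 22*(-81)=-1*2^1*3^4*11^1=-1782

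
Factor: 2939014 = 2^1*13^1*113039^1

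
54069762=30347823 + 23721939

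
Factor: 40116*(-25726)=-1*2^3*3^1*19^1*677^1*3343^1=-1032024216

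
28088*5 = 140440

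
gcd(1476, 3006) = 18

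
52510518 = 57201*918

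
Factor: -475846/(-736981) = 2^1*41^1*127^(-1) = 82/127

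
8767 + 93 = 8860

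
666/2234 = 333/1117 ≈ 0.298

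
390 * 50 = 19500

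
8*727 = 5816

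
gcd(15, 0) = 15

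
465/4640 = 93/928 ≈ 0.100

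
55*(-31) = -1705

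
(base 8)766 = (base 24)km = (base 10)502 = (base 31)g6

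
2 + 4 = 6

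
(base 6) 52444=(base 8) 15654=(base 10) 7084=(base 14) 2820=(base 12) 4124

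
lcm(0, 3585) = 0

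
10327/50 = 206 + 27/50 = 206.54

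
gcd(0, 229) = 229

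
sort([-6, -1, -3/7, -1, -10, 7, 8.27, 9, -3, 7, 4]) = [-10, -6, -3, -1, -1, -3/7, 4, 7, 7, 8.27, 9]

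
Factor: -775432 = -1*2^3*7^1*61^1*227^1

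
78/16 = 4 + 7/8 ≈ 4.88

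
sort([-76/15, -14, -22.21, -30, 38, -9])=[-30, -22.21, -14, -9, -76/15, 38]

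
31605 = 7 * 4515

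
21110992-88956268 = -67845276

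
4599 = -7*(-657)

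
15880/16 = 1985/2 = 992.50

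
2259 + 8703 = 10962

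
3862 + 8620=12482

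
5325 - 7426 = -2101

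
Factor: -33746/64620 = -1 * 2^(-1) * 3^(-2) * 5^(-1) * 47^1 = -47/90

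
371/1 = 371 = 371.00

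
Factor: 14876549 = 14876549^1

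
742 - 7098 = -6356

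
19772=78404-58632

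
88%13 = 10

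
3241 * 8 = 25928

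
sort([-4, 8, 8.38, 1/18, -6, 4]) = [-6, -4, 1/18, 4, 8, 8.38]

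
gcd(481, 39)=13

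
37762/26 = 18881/13 ≈ 1452.38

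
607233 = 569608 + 37625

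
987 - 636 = 351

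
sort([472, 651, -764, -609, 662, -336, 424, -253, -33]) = [-764, -609, -336, -253, -33, 424, 472, 651, 662]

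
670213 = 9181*73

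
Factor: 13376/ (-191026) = -1 * 2^5 * 457^ (-1) = -32/457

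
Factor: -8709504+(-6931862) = -1 * 2^1 * 13^1 * 601591^1 = -15641366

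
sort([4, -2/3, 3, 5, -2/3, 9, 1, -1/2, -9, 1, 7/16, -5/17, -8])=[-9, -8, -2/3, -2/3, -1/2, -5/17, 7/16, 1, 1, 3, 4, 5, 9]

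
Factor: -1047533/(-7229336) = 2^(-3) * 73^(-1) * 12379^(-1) * 1047533^1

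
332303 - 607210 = -274907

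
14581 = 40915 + -26334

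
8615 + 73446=82061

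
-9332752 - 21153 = -9353905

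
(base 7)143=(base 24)38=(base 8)120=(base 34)2c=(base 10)80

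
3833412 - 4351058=-517646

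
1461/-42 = -487/14 ≈ -34.79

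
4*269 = 1076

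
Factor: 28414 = 2^1*14207^1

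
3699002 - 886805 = 2812197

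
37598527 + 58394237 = 95992764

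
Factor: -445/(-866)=2^(-1)*5^1*89^1*433^(-1)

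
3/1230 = 1/410 ≈ 0.00244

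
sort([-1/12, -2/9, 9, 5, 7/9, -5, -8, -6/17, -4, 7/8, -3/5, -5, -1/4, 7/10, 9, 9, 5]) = [-8, -5, -5, -4, -3/5, -6/17, -1/4, -2/9, -1/12, 7/10, 7/9, 7/8, 5, 5, 9, 9, 9]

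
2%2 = 0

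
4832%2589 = 2243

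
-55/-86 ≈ 0.640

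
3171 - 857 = 2314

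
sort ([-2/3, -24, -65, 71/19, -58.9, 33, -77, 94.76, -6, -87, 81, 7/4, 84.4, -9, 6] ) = [-87, -77, -65, -58.9, -24, -9, -6, -2/3, 7/4, 71/19, 6, 33, 81, 84.4, 94.76] 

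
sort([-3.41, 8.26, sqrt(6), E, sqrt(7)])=[-3.41, sqrt(6), sqrt(7), E, 8.26]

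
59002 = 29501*2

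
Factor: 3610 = 2^1 * 5^1 * 19^2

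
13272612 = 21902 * 606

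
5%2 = 1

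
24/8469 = 8/2823 ≈ 0.00283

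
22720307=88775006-66054699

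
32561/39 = 834+35/39≈834.90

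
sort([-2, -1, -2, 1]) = [-2, -2, -1, 1]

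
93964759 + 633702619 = 727667378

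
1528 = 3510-1982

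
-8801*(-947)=8334547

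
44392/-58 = -765 - 11/29≈-765.38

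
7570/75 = 100 + 14/15≈100.93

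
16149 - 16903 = -754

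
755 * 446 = 336730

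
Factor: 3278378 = 2^1 * 127^1 * 12907^1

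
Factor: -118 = -1*2^1*59^1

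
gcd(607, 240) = 1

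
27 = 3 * 9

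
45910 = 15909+30001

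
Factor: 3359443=3359443^1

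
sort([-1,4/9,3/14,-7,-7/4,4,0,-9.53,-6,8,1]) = [-9.53,-7,-6,-7/4,-1,0,3/14,4/9,1,4,8]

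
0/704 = 0 = 0.00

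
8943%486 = 195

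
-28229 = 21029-49258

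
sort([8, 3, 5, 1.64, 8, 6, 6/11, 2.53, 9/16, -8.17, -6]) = [-8.17, -6, 6/11, 9/16, 1.64, 2.53, 3, 5, 6, 8, 8]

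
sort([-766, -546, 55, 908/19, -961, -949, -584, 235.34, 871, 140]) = [-961, -949, -766, -584, -546, 908/19, 55, 140, 235.34, 871]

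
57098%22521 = 12056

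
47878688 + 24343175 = 72221863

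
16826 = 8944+7882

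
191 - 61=130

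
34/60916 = 17/30458 ≈ 0.000558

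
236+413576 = 413812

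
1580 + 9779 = 11359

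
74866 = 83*902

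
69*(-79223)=-5466387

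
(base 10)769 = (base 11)63a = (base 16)301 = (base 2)1100000001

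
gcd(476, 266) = 14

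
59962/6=9993+2/3 ≈ 9993.67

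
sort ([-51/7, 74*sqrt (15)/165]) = [-51/7, 74*sqrt (15)/165]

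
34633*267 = 9247011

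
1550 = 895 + 655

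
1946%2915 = 1946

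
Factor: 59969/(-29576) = -1*2^(-3)*7^1*13^1*659^1*3697^(-1)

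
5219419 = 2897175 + 2322244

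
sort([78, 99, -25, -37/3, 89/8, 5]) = [-25, -37/3, 5, 89/8, 78, 99]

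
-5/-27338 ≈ 0.000183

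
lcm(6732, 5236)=47124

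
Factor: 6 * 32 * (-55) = -1 * 2^6 * 3^1 * 5^1 * 11^1 = -10560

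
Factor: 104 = 2^3 * 13^1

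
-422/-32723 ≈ 0.0129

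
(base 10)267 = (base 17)fc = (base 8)413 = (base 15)12c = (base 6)1123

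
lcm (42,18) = 126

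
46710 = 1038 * 45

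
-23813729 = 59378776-83192505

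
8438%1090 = 808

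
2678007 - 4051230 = -1373223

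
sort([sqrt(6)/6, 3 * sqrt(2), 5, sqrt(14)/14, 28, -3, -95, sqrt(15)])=[-95, -3, sqrt(14)/14, sqrt(6)/6, sqrt(15), 3 * sqrt(2), 5, 28]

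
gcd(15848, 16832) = 8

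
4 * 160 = 640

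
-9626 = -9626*1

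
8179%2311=1246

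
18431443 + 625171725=643603168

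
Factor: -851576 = -1 * 2^3 * 11^1 * 9677^1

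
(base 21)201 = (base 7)2401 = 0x373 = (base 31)sf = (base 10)883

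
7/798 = 1/114 ≈ 0.00877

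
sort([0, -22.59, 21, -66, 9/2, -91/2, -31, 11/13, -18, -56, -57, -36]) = [-66, -57, -56, -91/2, -36, -31, -22.59, -18, 0, 11/13, 9/2, 21]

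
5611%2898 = 2713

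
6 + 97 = 103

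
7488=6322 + 1166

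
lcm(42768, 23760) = 213840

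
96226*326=31369676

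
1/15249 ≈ 0.0000656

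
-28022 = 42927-70949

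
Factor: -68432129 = -1 * 19^1 * 37^1 * 311^1 * 313^1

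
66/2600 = 33/1300 ≈ 0.0254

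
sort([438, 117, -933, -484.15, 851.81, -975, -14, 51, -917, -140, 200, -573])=[-975, -933, -917, -573, -484.15, -140, -14, 51, 117, 200, 438, 851.81]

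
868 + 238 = 1106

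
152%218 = 152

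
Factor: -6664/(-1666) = 2^2 = 4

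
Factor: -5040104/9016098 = -1*2^2*3^(-1)*7^(-3)*13^(-1)*31^1*337^(-1)*20323^1 = -2520052/4508049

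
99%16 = 3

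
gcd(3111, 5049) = 51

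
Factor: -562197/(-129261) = 11^(-1) * 67^1 * 2797^1 * 3917^(-1) = 187399/43087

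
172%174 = 172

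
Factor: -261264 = -1 * 2^4 * 3^1 * 5443^1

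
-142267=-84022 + -58245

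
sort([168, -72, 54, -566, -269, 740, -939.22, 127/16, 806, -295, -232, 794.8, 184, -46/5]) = [-939.22, -566, -295, -269, -232, -72, -46/5, 127/16, 54, 168, 184, 740, 794.8, 806]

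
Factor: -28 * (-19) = 2^2 * 7^1 * 19^1 = 532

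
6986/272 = 3493/136 ≈ 25.68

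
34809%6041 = 4604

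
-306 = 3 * (-102) 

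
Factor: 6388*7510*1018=2^4*5^1*509^1*751^1*1597^1=48837409840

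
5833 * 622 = 3628126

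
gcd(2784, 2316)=12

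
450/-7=-64 - 2/7≈-64.29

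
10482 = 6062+4420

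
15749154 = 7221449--8527705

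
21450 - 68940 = -47490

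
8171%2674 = 149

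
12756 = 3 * 4252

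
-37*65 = -2405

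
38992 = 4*9748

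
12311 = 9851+2460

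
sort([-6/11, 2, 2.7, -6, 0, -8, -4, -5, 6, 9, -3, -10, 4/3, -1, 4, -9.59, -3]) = [-10, -9.59, -8, -6, -5, -4, -3, -3, -1, -6/11, 0, 4/3, 2, 2.7, 4, 6, 9]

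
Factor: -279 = -1*3^2*31^1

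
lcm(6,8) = 24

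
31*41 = 1271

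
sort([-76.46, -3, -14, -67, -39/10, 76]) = [-76.46, -67, -14, -39/10, -3, 76]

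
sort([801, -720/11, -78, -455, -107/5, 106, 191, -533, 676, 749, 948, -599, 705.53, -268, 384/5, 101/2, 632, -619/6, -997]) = [-997, -599, -533, -455, -268, -619/6, -78, -720/11, -107/5, 101/2, 384/5, 106, 191, 632, 676, 705.53, 749, 801, 948]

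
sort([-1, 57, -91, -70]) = [-91, -70, -1, 57]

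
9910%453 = 397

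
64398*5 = 321990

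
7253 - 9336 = -2083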